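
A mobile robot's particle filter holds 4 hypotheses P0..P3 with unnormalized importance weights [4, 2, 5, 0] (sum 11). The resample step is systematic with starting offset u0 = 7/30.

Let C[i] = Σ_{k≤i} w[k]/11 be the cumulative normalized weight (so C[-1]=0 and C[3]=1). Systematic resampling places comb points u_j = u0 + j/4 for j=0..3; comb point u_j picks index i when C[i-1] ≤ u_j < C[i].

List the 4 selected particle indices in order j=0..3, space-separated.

C = [4/11, 6/11, 1, 1]
j=0: u_0=7/30 ∈ [0, 4/11) → index 0
j=1: u_1=29/60 ∈ [4/11, 6/11) → index 1
j=2: u_2=11/15 ∈ [6/11, 1) → index 2
j=3: u_3=59/60 ∈ [6/11, 1) → index 2

0 1 2 2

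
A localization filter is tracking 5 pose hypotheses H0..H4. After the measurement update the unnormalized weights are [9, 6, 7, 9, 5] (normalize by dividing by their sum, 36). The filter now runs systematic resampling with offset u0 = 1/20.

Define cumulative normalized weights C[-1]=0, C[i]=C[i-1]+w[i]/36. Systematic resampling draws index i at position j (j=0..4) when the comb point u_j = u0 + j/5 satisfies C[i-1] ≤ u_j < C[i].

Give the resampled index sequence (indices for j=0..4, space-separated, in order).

0 1 2 3 3

C = [1/4, 5/12, 11/18, 31/36, 1]
j=0: u_0=1/20 ∈ [0, 1/4) → index 0
j=1: u_1=1/4 ∈ [1/4, 5/12) → index 1
j=2: u_2=9/20 ∈ [5/12, 11/18) → index 2
j=3: u_3=13/20 ∈ [11/18, 31/36) → index 3
j=4: u_4=17/20 ∈ [11/18, 31/36) → index 3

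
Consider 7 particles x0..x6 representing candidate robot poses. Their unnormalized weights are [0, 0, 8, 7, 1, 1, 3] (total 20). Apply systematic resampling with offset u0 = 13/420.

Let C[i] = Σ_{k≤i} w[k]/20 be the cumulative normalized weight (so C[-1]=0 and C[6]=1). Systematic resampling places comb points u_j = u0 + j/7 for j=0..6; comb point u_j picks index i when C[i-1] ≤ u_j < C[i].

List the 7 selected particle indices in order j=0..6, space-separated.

C = [0, 0, 2/5, 3/4, 4/5, 17/20, 1]
j=0: u_0=13/420 ∈ [0, 2/5) → index 2
j=1: u_1=73/420 ∈ [0, 2/5) → index 2
j=2: u_2=19/60 ∈ [0, 2/5) → index 2
j=3: u_3=193/420 ∈ [2/5, 3/4) → index 3
j=4: u_4=253/420 ∈ [2/5, 3/4) → index 3
j=5: u_5=313/420 ∈ [2/5, 3/4) → index 3
j=6: u_6=373/420 ∈ [17/20, 1) → index 6

2 2 2 3 3 3 6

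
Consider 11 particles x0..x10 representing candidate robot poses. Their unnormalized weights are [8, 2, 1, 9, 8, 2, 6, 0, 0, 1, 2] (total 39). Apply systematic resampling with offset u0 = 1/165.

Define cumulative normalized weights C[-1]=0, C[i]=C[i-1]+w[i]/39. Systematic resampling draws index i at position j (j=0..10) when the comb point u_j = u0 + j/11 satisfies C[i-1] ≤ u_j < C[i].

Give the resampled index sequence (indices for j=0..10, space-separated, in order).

C = [8/39, 10/39, 11/39, 20/39, 28/39, 10/13, 12/13, 12/13, 12/13, 37/39, 1]
j=0: u_0=1/165 ∈ [0, 8/39) → index 0
j=1: u_1=16/165 ∈ [0, 8/39) → index 0
j=2: u_2=31/165 ∈ [0, 8/39) → index 0
j=3: u_3=46/165 ∈ [10/39, 11/39) → index 2
j=4: u_4=61/165 ∈ [11/39, 20/39) → index 3
j=5: u_5=76/165 ∈ [11/39, 20/39) → index 3
j=6: u_6=91/165 ∈ [20/39, 28/39) → index 4
j=7: u_7=106/165 ∈ [20/39, 28/39) → index 4
j=8: u_8=11/15 ∈ [28/39, 10/13) → index 5
j=9: u_9=136/165 ∈ [10/13, 12/13) → index 6
j=10: u_10=151/165 ∈ [10/13, 12/13) → index 6

0 0 0 2 3 3 4 4 5 6 6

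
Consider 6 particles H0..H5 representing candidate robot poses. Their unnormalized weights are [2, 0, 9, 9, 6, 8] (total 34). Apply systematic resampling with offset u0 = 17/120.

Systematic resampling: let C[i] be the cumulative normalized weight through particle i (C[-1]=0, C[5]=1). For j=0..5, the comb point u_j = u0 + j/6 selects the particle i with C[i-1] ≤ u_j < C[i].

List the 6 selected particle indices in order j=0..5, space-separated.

2 2 3 4 5 5

C = [1/17, 1/17, 11/34, 10/17, 13/17, 1]
j=0: u_0=17/120 ∈ [1/17, 11/34) → index 2
j=1: u_1=37/120 ∈ [1/17, 11/34) → index 2
j=2: u_2=19/40 ∈ [11/34, 10/17) → index 3
j=3: u_3=77/120 ∈ [10/17, 13/17) → index 4
j=4: u_4=97/120 ∈ [13/17, 1) → index 5
j=5: u_5=39/40 ∈ [13/17, 1) → index 5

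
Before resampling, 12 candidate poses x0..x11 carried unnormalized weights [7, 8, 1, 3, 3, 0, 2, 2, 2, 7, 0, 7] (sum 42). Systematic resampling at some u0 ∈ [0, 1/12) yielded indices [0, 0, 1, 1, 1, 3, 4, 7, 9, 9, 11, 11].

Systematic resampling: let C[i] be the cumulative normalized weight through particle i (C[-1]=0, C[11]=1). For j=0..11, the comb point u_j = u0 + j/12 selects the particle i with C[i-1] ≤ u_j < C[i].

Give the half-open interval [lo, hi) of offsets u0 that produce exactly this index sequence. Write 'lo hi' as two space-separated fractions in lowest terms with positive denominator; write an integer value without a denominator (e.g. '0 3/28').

C = [1/6, 5/14, 8/21, 19/42, 11/21, 11/21, 4/7, 13/21, 2/3, 5/6, 5/6, 1]
j=0 picked index 0: u0 ∈ [0, 1/6)
j=1 picked index 0: u0 ∈ [-1/12, 1/12)
j=2 picked index 1: u0 ∈ [0, 4/21)
j=3 picked index 1: u0 ∈ [-1/12, 3/28)
j=4 picked index 1: u0 ∈ [-1/6, 1/42)
j=5 picked index 3: u0 ∈ [-1/28, 1/28)
j=6 picked index 4: u0 ∈ [-1/21, 1/42)
j=7 picked index 7: u0 ∈ [-1/84, 1/28)
j=8 picked index 9: u0 ∈ [0, 1/6)
j=9 picked index 9: u0 ∈ [-1/12, 1/12)
j=10 picked index 11: u0 ∈ [0, 1/6)
j=11 picked index 11: u0 ∈ [-1/12, 1/12)
intersection: [0, 1/42)

0 1/42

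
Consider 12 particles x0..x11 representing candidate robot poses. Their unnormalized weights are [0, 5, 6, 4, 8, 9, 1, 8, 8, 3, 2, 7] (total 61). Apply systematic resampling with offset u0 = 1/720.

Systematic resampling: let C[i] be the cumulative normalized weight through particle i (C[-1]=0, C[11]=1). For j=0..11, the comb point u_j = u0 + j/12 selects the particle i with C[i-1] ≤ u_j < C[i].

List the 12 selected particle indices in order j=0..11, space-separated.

1 2 2 4 4 5 5 7 7 8 9 11

C = [0, 5/61, 11/61, 15/61, 23/61, 32/61, 33/61, 41/61, 49/61, 52/61, 54/61, 1]
j=0: u_0=1/720 ∈ [0, 5/61) → index 1
j=1: u_1=61/720 ∈ [5/61, 11/61) → index 2
j=2: u_2=121/720 ∈ [5/61, 11/61) → index 2
j=3: u_3=181/720 ∈ [15/61, 23/61) → index 4
j=4: u_4=241/720 ∈ [15/61, 23/61) → index 4
j=5: u_5=301/720 ∈ [23/61, 32/61) → index 5
j=6: u_6=361/720 ∈ [23/61, 32/61) → index 5
j=7: u_7=421/720 ∈ [33/61, 41/61) → index 7
j=8: u_8=481/720 ∈ [33/61, 41/61) → index 7
j=9: u_9=541/720 ∈ [41/61, 49/61) → index 8
j=10: u_10=601/720 ∈ [49/61, 52/61) → index 9
j=11: u_11=661/720 ∈ [54/61, 1) → index 11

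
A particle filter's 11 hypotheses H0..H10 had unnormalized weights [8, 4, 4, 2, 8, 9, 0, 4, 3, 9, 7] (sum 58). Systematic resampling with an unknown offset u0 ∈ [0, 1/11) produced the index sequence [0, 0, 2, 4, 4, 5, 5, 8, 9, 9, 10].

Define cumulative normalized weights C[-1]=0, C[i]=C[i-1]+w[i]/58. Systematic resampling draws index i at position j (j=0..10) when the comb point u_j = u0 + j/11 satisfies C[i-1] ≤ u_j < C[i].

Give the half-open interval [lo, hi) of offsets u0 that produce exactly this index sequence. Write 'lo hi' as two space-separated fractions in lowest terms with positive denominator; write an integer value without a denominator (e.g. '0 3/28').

12/319 15/319

C = [4/29, 6/29, 8/29, 9/29, 13/29, 35/58, 35/58, 39/58, 21/29, 51/58, 1]
j=0 picked index 0: u0 ∈ [0, 4/29)
j=1 picked index 0: u0 ∈ [-1/11, 15/319)
j=2 picked index 2: u0 ∈ [8/319, 30/319)
j=3 picked index 4: u0 ∈ [12/319, 56/319)
j=4 picked index 4: u0 ∈ [-17/319, 27/319)
j=5 picked index 5: u0 ∈ [-2/319, 95/638)
j=6 picked index 5: u0 ∈ [-31/319, 37/638)
j=7 picked index 8: u0 ∈ [23/638, 28/319)
j=8 picked index 9: u0 ∈ [-1/319, 97/638)
j=9 picked index 9: u0 ∈ [-30/319, 39/638)
j=10 picked index 10: u0 ∈ [-19/638, 1/11)
intersection: [12/319, 15/319)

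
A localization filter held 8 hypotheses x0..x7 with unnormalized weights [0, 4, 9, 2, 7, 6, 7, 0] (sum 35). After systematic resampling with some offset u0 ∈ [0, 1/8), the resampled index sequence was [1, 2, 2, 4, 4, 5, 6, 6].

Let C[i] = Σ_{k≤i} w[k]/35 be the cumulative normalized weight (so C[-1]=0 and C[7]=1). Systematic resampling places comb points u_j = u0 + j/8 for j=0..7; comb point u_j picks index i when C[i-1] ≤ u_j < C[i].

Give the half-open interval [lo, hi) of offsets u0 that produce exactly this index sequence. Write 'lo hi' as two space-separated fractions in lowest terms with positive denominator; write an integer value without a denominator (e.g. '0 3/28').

3/56 4/35

C = [0, 4/35, 13/35, 3/7, 22/35, 4/5, 1, 1]
j=0 picked index 1: u0 ∈ [0, 4/35)
j=1 picked index 2: u0 ∈ [-3/280, 69/280)
j=2 picked index 2: u0 ∈ [-19/140, 17/140)
j=3 picked index 4: u0 ∈ [3/56, 71/280)
j=4 picked index 4: u0 ∈ [-1/14, 9/70)
j=5 picked index 5: u0 ∈ [1/280, 7/40)
j=6 picked index 6: u0 ∈ [1/20, 1/4)
j=7 picked index 6: u0 ∈ [-3/40, 1/8)
intersection: [3/56, 4/35)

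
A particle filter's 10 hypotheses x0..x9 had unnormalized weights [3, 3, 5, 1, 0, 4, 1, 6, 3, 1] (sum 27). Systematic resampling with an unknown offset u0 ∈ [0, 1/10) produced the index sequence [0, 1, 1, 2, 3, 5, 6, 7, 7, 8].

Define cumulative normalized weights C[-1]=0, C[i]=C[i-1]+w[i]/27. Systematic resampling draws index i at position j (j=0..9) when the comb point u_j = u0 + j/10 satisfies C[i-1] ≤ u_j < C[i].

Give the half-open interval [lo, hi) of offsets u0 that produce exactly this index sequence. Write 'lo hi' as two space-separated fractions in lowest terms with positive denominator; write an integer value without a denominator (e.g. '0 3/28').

C = [1/9, 2/9, 11/27, 4/9, 4/9, 16/27, 17/27, 23/27, 26/27, 1]
j=0 picked index 0: u0 ∈ [0, 1/9)
j=1 picked index 1: u0 ∈ [1/90, 11/90)
j=2 picked index 1: u0 ∈ [-4/45, 1/45)
j=3 picked index 2: u0 ∈ [-7/90, 29/270)
j=4 picked index 3: u0 ∈ [1/135, 2/45)
j=5 picked index 5: u0 ∈ [-1/18, 5/54)
j=6 picked index 6: u0 ∈ [-1/135, 4/135)
j=7 picked index 7: u0 ∈ [-19/270, 41/270)
j=8 picked index 7: u0 ∈ [-23/135, 7/135)
j=9 picked index 8: u0 ∈ [-13/270, 17/270)
intersection: [1/90, 1/45)

1/90 1/45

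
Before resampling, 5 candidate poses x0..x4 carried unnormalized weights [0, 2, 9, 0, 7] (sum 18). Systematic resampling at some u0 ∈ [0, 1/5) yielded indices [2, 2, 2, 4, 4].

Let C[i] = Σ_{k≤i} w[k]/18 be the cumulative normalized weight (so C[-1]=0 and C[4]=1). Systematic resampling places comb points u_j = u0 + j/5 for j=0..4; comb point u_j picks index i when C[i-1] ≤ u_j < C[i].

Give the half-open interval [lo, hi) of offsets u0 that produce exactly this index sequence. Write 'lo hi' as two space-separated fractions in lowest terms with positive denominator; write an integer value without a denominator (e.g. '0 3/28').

1/9 1/5

C = [0, 1/9, 11/18, 11/18, 1]
j=0 picked index 2: u0 ∈ [1/9, 11/18)
j=1 picked index 2: u0 ∈ [-4/45, 37/90)
j=2 picked index 2: u0 ∈ [-13/45, 19/90)
j=3 picked index 4: u0 ∈ [1/90, 2/5)
j=4 picked index 4: u0 ∈ [-17/90, 1/5)
intersection: [1/9, 1/5)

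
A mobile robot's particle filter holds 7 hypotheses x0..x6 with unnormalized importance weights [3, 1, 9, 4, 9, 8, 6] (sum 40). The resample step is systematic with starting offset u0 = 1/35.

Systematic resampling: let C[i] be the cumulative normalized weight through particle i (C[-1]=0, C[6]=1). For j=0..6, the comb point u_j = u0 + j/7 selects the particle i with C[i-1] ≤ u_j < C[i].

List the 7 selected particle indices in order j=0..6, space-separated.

C = [3/40, 1/10, 13/40, 17/40, 13/20, 17/20, 1]
j=0: u_0=1/35 ∈ [0, 3/40) → index 0
j=1: u_1=6/35 ∈ [1/10, 13/40) → index 2
j=2: u_2=11/35 ∈ [1/10, 13/40) → index 2
j=3: u_3=16/35 ∈ [17/40, 13/20) → index 4
j=4: u_4=3/5 ∈ [17/40, 13/20) → index 4
j=5: u_5=26/35 ∈ [13/20, 17/20) → index 5
j=6: u_6=31/35 ∈ [17/20, 1) → index 6

0 2 2 4 4 5 6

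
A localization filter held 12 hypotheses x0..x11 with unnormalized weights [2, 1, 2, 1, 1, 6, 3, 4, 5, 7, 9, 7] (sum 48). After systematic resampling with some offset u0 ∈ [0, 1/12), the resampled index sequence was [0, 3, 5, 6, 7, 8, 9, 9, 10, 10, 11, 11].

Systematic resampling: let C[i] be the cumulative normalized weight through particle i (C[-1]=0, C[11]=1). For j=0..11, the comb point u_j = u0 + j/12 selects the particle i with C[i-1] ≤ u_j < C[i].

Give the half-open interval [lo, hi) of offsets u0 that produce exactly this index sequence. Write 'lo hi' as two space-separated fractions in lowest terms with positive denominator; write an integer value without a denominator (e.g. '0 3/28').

1/48 1/24

C = [1/24, 1/16, 5/48, 1/8, 7/48, 13/48, 1/3, 5/12, 25/48, 2/3, 41/48, 1]
j=0 picked index 0: u0 ∈ [0, 1/24)
j=1 picked index 3: u0 ∈ [1/48, 1/24)
j=2 picked index 5: u0 ∈ [-1/48, 5/48)
j=3 picked index 6: u0 ∈ [1/48, 1/12)
j=4 picked index 7: u0 ∈ [0, 1/12)
j=5 picked index 8: u0 ∈ [0, 5/48)
j=6 picked index 9: u0 ∈ [1/48, 1/6)
j=7 picked index 9: u0 ∈ [-1/16, 1/12)
j=8 picked index 10: u0 ∈ [0, 3/16)
j=9 picked index 10: u0 ∈ [-1/12, 5/48)
j=10 picked index 11: u0 ∈ [1/48, 1/6)
j=11 picked index 11: u0 ∈ [-1/16, 1/12)
intersection: [1/48, 1/24)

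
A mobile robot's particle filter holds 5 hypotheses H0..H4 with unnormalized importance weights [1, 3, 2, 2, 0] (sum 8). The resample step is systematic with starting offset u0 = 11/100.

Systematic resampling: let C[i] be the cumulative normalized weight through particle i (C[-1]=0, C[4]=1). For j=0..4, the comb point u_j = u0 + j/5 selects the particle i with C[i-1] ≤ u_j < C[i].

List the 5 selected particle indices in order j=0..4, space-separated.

C = [1/8, 1/2, 3/4, 1, 1]
j=0: u_0=11/100 ∈ [0, 1/8) → index 0
j=1: u_1=31/100 ∈ [1/8, 1/2) → index 1
j=2: u_2=51/100 ∈ [1/2, 3/4) → index 2
j=3: u_3=71/100 ∈ [1/2, 3/4) → index 2
j=4: u_4=91/100 ∈ [3/4, 1) → index 3

0 1 2 2 3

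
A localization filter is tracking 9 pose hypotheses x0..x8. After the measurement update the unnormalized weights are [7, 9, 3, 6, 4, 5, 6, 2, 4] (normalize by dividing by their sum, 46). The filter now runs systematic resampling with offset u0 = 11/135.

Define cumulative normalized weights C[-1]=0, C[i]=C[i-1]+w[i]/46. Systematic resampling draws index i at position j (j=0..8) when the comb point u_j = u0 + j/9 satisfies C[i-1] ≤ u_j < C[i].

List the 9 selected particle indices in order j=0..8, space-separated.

C = [7/46, 8/23, 19/46, 25/46, 29/46, 17/23, 20/23, 21/23, 1]
j=0: u_0=11/135 ∈ [0, 7/46) → index 0
j=1: u_1=26/135 ∈ [7/46, 8/23) → index 1
j=2: u_2=41/135 ∈ [7/46, 8/23) → index 1
j=3: u_3=56/135 ∈ [19/46, 25/46) → index 3
j=4: u_4=71/135 ∈ [19/46, 25/46) → index 3
j=5: u_5=86/135 ∈ [29/46, 17/23) → index 5
j=6: u_6=101/135 ∈ [17/23, 20/23) → index 6
j=7: u_7=116/135 ∈ [17/23, 20/23) → index 6
j=8: u_8=131/135 ∈ [21/23, 1) → index 8

0 1 1 3 3 5 6 6 8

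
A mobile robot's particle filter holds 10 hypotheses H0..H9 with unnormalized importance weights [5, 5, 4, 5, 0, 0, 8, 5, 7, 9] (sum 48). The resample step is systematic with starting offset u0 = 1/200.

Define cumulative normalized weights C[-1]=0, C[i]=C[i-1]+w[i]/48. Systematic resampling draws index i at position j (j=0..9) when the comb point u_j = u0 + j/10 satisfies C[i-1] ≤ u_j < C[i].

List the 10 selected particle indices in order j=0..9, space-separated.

C = [5/48, 5/24, 7/24, 19/48, 19/48, 19/48, 9/16, 2/3, 13/16, 1]
j=0: u_0=1/200 ∈ [0, 5/48) → index 0
j=1: u_1=21/200 ∈ [5/48, 5/24) → index 1
j=2: u_2=41/200 ∈ [5/48, 5/24) → index 1
j=3: u_3=61/200 ∈ [7/24, 19/48) → index 3
j=4: u_4=81/200 ∈ [19/48, 9/16) → index 6
j=5: u_5=101/200 ∈ [19/48, 9/16) → index 6
j=6: u_6=121/200 ∈ [9/16, 2/3) → index 7
j=7: u_7=141/200 ∈ [2/3, 13/16) → index 8
j=8: u_8=161/200 ∈ [2/3, 13/16) → index 8
j=9: u_9=181/200 ∈ [13/16, 1) → index 9

0 1 1 3 6 6 7 8 8 9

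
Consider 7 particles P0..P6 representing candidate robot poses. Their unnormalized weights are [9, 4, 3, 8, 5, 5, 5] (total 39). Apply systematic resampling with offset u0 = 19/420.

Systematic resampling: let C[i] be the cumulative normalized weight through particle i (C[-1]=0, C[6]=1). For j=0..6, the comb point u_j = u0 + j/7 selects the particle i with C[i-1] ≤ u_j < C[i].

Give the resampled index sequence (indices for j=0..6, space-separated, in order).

0 0 1 3 4 5 6

C = [3/13, 1/3, 16/39, 8/13, 29/39, 34/39, 1]
j=0: u_0=19/420 ∈ [0, 3/13) → index 0
j=1: u_1=79/420 ∈ [0, 3/13) → index 0
j=2: u_2=139/420 ∈ [3/13, 1/3) → index 1
j=3: u_3=199/420 ∈ [16/39, 8/13) → index 3
j=4: u_4=37/60 ∈ [8/13, 29/39) → index 4
j=5: u_5=319/420 ∈ [29/39, 34/39) → index 5
j=6: u_6=379/420 ∈ [34/39, 1) → index 6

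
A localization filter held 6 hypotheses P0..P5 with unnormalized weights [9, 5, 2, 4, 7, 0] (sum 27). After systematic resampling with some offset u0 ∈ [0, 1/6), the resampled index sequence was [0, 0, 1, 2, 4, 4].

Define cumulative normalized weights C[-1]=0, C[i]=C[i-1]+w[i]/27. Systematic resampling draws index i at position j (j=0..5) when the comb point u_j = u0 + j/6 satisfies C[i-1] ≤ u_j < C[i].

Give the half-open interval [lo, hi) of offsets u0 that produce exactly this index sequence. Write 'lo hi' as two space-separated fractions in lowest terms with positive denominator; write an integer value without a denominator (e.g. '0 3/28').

2/27 5/54

C = [1/3, 14/27, 16/27, 20/27, 1, 1]
j=0 picked index 0: u0 ∈ [0, 1/3)
j=1 picked index 0: u0 ∈ [-1/6, 1/6)
j=2 picked index 1: u0 ∈ [0, 5/27)
j=3 picked index 2: u0 ∈ [1/54, 5/54)
j=4 picked index 4: u0 ∈ [2/27, 1/3)
j=5 picked index 4: u0 ∈ [-5/54, 1/6)
intersection: [2/27, 5/54)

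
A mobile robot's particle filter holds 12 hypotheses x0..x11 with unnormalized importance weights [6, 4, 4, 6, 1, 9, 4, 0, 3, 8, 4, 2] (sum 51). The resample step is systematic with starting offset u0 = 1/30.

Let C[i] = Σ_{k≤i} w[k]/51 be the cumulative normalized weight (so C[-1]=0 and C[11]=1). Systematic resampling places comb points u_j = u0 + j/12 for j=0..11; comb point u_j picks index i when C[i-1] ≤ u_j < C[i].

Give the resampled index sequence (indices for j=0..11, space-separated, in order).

C = [2/17, 10/51, 14/51, 20/51, 7/17, 10/17, 2/3, 2/3, 37/51, 15/17, 49/51, 1]
j=0: u_0=1/30 ∈ [0, 2/17) → index 0
j=1: u_1=7/60 ∈ [0, 2/17) → index 0
j=2: u_2=1/5 ∈ [10/51, 14/51) → index 2
j=3: u_3=17/60 ∈ [14/51, 20/51) → index 3
j=4: u_4=11/30 ∈ [14/51, 20/51) → index 3
j=5: u_5=9/20 ∈ [7/17, 10/17) → index 5
j=6: u_6=8/15 ∈ [7/17, 10/17) → index 5
j=7: u_7=37/60 ∈ [10/17, 2/3) → index 6
j=8: u_8=7/10 ∈ [2/3, 37/51) → index 8
j=9: u_9=47/60 ∈ [37/51, 15/17) → index 9
j=10: u_10=13/15 ∈ [37/51, 15/17) → index 9
j=11: u_11=19/20 ∈ [15/17, 49/51) → index 10

0 0 2 3 3 5 5 6 8 9 9 10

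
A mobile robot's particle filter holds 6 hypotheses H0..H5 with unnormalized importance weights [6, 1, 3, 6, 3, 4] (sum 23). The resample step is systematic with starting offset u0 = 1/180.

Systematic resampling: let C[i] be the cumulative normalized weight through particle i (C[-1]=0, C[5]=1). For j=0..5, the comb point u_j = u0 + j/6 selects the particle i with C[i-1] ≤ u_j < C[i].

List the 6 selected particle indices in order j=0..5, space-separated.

C = [6/23, 7/23, 10/23, 16/23, 19/23, 1]
j=0: u_0=1/180 ∈ [0, 6/23) → index 0
j=1: u_1=31/180 ∈ [0, 6/23) → index 0
j=2: u_2=61/180 ∈ [7/23, 10/23) → index 2
j=3: u_3=91/180 ∈ [10/23, 16/23) → index 3
j=4: u_4=121/180 ∈ [10/23, 16/23) → index 3
j=5: u_5=151/180 ∈ [19/23, 1) → index 5

0 0 2 3 3 5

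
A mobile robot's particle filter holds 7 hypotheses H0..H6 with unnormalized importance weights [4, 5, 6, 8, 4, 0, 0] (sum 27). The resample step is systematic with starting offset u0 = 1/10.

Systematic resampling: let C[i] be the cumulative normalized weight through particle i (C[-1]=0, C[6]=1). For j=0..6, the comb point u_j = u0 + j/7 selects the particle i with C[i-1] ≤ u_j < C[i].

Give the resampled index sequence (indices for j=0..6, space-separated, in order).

C = [4/27, 1/3, 5/9, 23/27, 1, 1, 1]
j=0: u_0=1/10 ∈ [0, 4/27) → index 0
j=1: u_1=17/70 ∈ [4/27, 1/3) → index 1
j=2: u_2=27/70 ∈ [1/3, 5/9) → index 2
j=3: u_3=37/70 ∈ [1/3, 5/9) → index 2
j=4: u_4=47/70 ∈ [5/9, 23/27) → index 3
j=5: u_5=57/70 ∈ [5/9, 23/27) → index 3
j=6: u_6=67/70 ∈ [23/27, 1) → index 4

0 1 2 2 3 3 4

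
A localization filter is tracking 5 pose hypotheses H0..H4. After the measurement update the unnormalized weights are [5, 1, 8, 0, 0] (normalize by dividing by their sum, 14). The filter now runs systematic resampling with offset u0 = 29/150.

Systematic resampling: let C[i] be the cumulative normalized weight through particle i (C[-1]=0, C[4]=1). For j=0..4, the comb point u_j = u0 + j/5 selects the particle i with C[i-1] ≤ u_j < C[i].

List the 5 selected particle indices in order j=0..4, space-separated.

0 1 2 2 2

C = [5/14, 3/7, 1, 1, 1]
j=0: u_0=29/150 ∈ [0, 5/14) → index 0
j=1: u_1=59/150 ∈ [5/14, 3/7) → index 1
j=2: u_2=89/150 ∈ [3/7, 1) → index 2
j=3: u_3=119/150 ∈ [3/7, 1) → index 2
j=4: u_4=149/150 ∈ [3/7, 1) → index 2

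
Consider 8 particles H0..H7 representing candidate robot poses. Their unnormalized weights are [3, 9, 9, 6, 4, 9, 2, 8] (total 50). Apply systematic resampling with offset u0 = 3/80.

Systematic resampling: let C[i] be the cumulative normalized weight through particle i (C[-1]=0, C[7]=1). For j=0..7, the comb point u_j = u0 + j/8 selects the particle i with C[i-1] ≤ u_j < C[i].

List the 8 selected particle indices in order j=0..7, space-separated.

0 1 2 2 3 5 5 7

C = [3/50, 6/25, 21/50, 27/50, 31/50, 4/5, 21/25, 1]
j=0: u_0=3/80 ∈ [0, 3/50) → index 0
j=1: u_1=13/80 ∈ [3/50, 6/25) → index 1
j=2: u_2=23/80 ∈ [6/25, 21/50) → index 2
j=3: u_3=33/80 ∈ [6/25, 21/50) → index 2
j=4: u_4=43/80 ∈ [21/50, 27/50) → index 3
j=5: u_5=53/80 ∈ [31/50, 4/5) → index 5
j=6: u_6=63/80 ∈ [31/50, 4/5) → index 5
j=7: u_7=73/80 ∈ [21/25, 1) → index 7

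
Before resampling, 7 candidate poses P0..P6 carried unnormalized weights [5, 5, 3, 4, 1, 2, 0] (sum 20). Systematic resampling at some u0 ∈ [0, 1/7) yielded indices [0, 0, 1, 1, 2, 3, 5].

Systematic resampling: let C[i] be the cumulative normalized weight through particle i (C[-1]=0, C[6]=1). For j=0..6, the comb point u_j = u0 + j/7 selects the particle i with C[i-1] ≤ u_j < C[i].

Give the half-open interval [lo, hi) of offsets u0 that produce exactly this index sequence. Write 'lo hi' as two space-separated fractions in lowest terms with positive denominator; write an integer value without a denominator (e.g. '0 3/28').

C = [1/4, 1/2, 13/20, 17/20, 9/10, 1, 1]
j=0 picked index 0: u0 ∈ [0, 1/4)
j=1 picked index 0: u0 ∈ [-1/7, 3/28)
j=2 picked index 1: u0 ∈ [-1/28, 3/14)
j=3 picked index 1: u0 ∈ [-5/28, 1/14)
j=4 picked index 2: u0 ∈ [-1/14, 11/140)
j=5 picked index 3: u0 ∈ [-9/140, 19/140)
j=6 picked index 5: u0 ∈ [3/70, 1/7)
intersection: [3/70, 1/14)

3/70 1/14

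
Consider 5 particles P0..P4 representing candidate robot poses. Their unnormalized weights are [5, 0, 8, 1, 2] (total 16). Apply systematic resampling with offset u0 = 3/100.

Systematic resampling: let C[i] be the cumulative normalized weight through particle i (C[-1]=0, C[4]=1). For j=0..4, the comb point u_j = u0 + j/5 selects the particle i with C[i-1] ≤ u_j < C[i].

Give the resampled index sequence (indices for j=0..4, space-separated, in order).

C = [5/16, 5/16, 13/16, 7/8, 1]
j=0: u_0=3/100 ∈ [0, 5/16) → index 0
j=1: u_1=23/100 ∈ [0, 5/16) → index 0
j=2: u_2=43/100 ∈ [5/16, 13/16) → index 2
j=3: u_3=63/100 ∈ [5/16, 13/16) → index 2
j=4: u_4=83/100 ∈ [13/16, 7/8) → index 3

0 0 2 2 3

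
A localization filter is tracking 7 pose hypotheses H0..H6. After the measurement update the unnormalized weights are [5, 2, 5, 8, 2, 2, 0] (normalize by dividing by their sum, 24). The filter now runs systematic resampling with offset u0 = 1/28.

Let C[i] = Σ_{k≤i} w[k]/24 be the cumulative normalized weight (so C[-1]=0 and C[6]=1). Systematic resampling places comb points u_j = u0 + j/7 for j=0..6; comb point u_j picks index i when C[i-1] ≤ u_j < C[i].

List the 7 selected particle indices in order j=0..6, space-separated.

C = [5/24, 7/24, 1/2, 5/6, 11/12, 1, 1]
j=0: u_0=1/28 ∈ [0, 5/24) → index 0
j=1: u_1=5/28 ∈ [0, 5/24) → index 0
j=2: u_2=9/28 ∈ [7/24, 1/2) → index 2
j=3: u_3=13/28 ∈ [7/24, 1/2) → index 2
j=4: u_4=17/28 ∈ [1/2, 5/6) → index 3
j=5: u_5=3/4 ∈ [1/2, 5/6) → index 3
j=6: u_6=25/28 ∈ [5/6, 11/12) → index 4

0 0 2 2 3 3 4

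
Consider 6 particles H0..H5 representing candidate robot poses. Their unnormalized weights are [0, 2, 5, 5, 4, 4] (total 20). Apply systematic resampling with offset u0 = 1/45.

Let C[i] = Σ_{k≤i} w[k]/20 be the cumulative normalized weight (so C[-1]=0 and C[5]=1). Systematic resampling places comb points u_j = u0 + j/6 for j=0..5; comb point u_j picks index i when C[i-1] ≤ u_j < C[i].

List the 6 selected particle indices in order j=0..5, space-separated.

C = [0, 1/10, 7/20, 3/5, 4/5, 1]
j=0: u_0=1/45 ∈ [0, 1/10) → index 1
j=1: u_1=17/90 ∈ [1/10, 7/20) → index 2
j=2: u_2=16/45 ∈ [7/20, 3/5) → index 3
j=3: u_3=47/90 ∈ [7/20, 3/5) → index 3
j=4: u_4=31/45 ∈ [3/5, 4/5) → index 4
j=5: u_5=77/90 ∈ [4/5, 1) → index 5

1 2 3 3 4 5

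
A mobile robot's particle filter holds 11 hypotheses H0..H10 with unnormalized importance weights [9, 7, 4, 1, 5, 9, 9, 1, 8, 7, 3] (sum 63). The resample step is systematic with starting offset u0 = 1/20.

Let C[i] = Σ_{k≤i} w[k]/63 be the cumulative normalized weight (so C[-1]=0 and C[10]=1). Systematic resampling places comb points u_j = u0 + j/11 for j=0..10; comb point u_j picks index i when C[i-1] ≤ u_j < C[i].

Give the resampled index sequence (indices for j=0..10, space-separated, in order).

0 0 1 3 5 5 6 6 8 9 10

C = [1/7, 16/63, 20/63, 1/3, 26/63, 5/9, 44/63, 5/7, 53/63, 20/21, 1]
j=0: u_0=1/20 ∈ [0, 1/7) → index 0
j=1: u_1=31/220 ∈ [0, 1/7) → index 0
j=2: u_2=51/220 ∈ [1/7, 16/63) → index 1
j=3: u_3=71/220 ∈ [20/63, 1/3) → index 3
j=4: u_4=91/220 ∈ [26/63, 5/9) → index 5
j=5: u_5=111/220 ∈ [26/63, 5/9) → index 5
j=6: u_6=131/220 ∈ [5/9, 44/63) → index 6
j=7: u_7=151/220 ∈ [5/9, 44/63) → index 6
j=8: u_8=171/220 ∈ [5/7, 53/63) → index 8
j=9: u_9=191/220 ∈ [53/63, 20/21) → index 9
j=10: u_10=211/220 ∈ [20/21, 1) → index 10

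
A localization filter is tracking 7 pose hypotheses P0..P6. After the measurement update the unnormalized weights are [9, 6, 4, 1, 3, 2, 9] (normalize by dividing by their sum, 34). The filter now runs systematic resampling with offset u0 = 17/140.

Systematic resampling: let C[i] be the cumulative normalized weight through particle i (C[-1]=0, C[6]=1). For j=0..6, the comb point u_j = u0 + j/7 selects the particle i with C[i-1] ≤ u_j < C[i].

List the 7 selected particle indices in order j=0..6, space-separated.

C = [9/34, 15/34, 19/34, 10/17, 23/34, 25/34, 1]
j=0: u_0=17/140 ∈ [0, 9/34) → index 0
j=1: u_1=37/140 ∈ [0, 9/34) → index 0
j=2: u_2=57/140 ∈ [9/34, 15/34) → index 1
j=3: u_3=11/20 ∈ [15/34, 19/34) → index 2
j=4: u_4=97/140 ∈ [23/34, 25/34) → index 5
j=5: u_5=117/140 ∈ [25/34, 1) → index 6
j=6: u_6=137/140 ∈ [25/34, 1) → index 6

0 0 1 2 5 6 6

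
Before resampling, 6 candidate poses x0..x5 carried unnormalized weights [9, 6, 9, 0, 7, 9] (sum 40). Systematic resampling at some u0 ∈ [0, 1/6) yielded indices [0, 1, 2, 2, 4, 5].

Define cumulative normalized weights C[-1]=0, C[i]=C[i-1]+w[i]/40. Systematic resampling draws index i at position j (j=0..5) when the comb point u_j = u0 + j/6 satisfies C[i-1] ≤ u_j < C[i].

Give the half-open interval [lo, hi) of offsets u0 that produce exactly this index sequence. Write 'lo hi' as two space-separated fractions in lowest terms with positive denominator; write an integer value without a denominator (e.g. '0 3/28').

C = [9/40, 3/8, 3/5, 3/5, 31/40, 1]
j=0 picked index 0: u0 ∈ [0, 9/40)
j=1 picked index 1: u0 ∈ [7/120, 5/24)
j=2 picked index 2: u0 ∈ [1/24, 4/15)
j=3 picked index 2: u0 ∈ [-1/8, 1/10)
j=4 picked index 4: u0 ∈ [-1/15, 13/120)
j=5 picked index 5: u0 ∈ [-7/120, 1/6)
intersection: [7/120, 1/10)

7/120 1/10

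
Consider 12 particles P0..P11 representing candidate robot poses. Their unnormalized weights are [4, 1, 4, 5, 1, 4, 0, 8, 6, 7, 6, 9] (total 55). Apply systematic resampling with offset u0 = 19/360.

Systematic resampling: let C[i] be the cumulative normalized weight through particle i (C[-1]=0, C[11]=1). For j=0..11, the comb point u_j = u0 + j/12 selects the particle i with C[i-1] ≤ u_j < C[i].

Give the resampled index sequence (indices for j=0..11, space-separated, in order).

C = [4/55, 1/11, 9/55, 14/55, 3/11, 19/55, 19/55, 27/55, 3/5, 8/11, 46/55, 1]
j=0: u_0=19/360 ∈ [0, 4/55) → index 0
j=1: u_1=49/360 ∈ [1/11, 9/55) → index 2
j=2: u_2=79/360 ∈ [9/55, 14/55) → index 3
j=3: u_3=109/360 ∈ [3/11, 19/55) → index 5
j=4: u_4=139/360 ∈ [19/55, 27/55) → index 7
j=5: u_5=169/360 ∈ [19/55, 27/55) → index 7
j=6: u_6=199/360 ∈ [27/55, 3/5) → index 8
j=7: u_7=229/360 ∈ [3/5, 8/11) → index 9
j=8: u_8=259/360 ∈ [3/5, 8/11) → index 9
j=9: u_9=289/360 ∈ [8/11, 46/55) → index 10
j=10: u_10=319/360 ∈ [46/55, 1) → index 11
j=11: u_11=349/360 ∈ [46/55, 1) → index 11

0 2 3 5 7 7 8 9 9 10 11 11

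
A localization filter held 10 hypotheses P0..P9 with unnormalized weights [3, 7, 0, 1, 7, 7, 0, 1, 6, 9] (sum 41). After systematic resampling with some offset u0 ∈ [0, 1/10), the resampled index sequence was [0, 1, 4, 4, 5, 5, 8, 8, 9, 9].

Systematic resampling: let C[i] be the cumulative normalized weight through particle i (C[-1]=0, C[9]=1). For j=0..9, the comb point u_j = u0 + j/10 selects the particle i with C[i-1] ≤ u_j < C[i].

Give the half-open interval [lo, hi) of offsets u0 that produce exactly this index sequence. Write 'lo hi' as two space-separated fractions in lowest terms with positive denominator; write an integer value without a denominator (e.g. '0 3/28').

C = [3/41, 10/41, 10/41, 11/41, 18/41, 25/41, 25/41, 26/41, 32/41, 1]
j=0 picked index 0: u0 ∈ [0, 3/41)
j=1 picked index 1: u0 ∈ [-11/410, 59/410)
j=2 picked index 4: u0 ∈ [14/205, 49/205)
j=3 picked index 4: u0 ∈ [-13/410, 57/410)
j=4 picked index 5: u0 ∈ [8/205, 43/205)
j=5 picked index 5: u0 ∈ [-5/82, 9/82)
j=6 picked index 8: u0 ∈ [7/205, 37/205)
j=7 picked index 8: u0 ∈ [-27/410, 33/410)
j=8 picked index 9: u0 ∈ [-4/205, 1/5)
j=9 picked index 9: u0 ∈ [-49/410, 1/10)
intersection: [14/205, 3/41)

14/205 3/41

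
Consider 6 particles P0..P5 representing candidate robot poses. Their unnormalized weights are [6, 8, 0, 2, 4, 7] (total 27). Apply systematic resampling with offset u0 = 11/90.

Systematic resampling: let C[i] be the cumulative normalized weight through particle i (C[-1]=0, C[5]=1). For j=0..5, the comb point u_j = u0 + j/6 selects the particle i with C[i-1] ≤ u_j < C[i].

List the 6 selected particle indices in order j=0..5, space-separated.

C = [2/9, 14/27, 14/27, 16/27, 20/27, 1]
j=0: u_0=11/90 ∈ [0, 2/9) → index 0
j=1: u_1=13/45 ∈ [2/9, 14/27) → index 1
j=2: u_2=41/90 ∈ [2/9, 14/27) → index 1
j=3: u_3=28/45 ∈ [16/27, 20/27) → index 4
j=4: u_4=71/90 ∈ [20/27, 1) → index 5
j=5: u_5=43/45 ∈ [20/27, 1) → index 5

0 1 1 4 5 5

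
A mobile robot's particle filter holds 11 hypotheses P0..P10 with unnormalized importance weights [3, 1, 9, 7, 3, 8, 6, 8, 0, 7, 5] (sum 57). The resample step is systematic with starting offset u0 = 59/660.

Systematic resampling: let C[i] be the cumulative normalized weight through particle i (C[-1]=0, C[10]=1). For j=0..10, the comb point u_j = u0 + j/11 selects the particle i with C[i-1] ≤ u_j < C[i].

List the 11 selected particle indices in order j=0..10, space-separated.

2 2 3 4 5 6 6 7 9 9 10

C = [1/19, 4/57, 13/57, 20/57, 23/57, 31/57, 37/57, 15/19, 15/19, 52/57, 1]
j=0: u_0=59/660 ∈ [4/57, 13/57) → index 2
j=1: u_1=119/660 ∈ [4/57, 13/57) → index 2
j=2: u_2=179/660 ∈ [13/57, 20/57) → index 3
j=3: u_3=239/660 ∈ [20/57, 23/57) → index 4
j=4: u_4=299/660 ∈ [23/57, 31/57) → index 5
j=5: u_5=359/660 ∈ [31/57, 37/57) → index 6
j=6: u_6=419/660 ∈ [31/57, 37/57) → index 6
j=7: u_7=479/660 ∈ [37/57, 15/19) → index 7
j=8: u_8=49/60 ∈ [15/19, 52/57) → index 9
j=9: u_9=599/660 ∈ [15/19, 52/57) → index 9
j=10: u_10=659/660 ∈ [52/57, 1) → index 10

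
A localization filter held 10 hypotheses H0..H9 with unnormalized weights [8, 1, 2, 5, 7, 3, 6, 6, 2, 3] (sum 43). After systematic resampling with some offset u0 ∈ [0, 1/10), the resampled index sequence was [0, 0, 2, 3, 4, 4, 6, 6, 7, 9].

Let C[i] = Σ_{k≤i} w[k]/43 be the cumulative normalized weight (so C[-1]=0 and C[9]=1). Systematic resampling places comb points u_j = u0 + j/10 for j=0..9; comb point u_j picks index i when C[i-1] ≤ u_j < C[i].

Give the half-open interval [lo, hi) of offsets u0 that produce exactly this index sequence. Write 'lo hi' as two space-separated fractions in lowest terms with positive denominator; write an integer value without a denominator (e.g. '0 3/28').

13/430 3/86

C = [8/43, 9/43, 11/43, 16/43, 23/43, 26/43, 32/43, 38/43, 40/43, 1]
j=0 picked index 0: u0 ∈ [0, 8/43)
j=1 picked index 0: u0 ∈ [-1/10, 37/430)
j=2 picked index 2: u0 ∈ [2/215, 12/215)
j=3 picked index 3: u0 ∈ [-19/430, 31/430)
j=4 picked index 4: u0 ∈ [-6/215, 29/215)
j=5 picked index 4: u0 ∈ [-11/86, 3/86)
j=6 picked index 6: u0 ∈ [1/215, 31/215)
j=7 picked index 6: u0 ∈ [-41/430, 19/430)
j=8 picked index 7: u0 ∈ [-12/215, 18/215)
j=9 picked index 9: u0 ∈ [13/430, 1/10)
intersection: [13/430, 3/86)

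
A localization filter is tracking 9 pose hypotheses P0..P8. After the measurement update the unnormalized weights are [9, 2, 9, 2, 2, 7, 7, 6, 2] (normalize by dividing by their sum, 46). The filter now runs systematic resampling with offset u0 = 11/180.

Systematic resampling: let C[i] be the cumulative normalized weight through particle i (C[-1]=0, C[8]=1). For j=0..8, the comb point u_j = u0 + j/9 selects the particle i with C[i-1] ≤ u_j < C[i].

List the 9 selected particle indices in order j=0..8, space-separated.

0 0 2 2 4 5 6 7 7

C = [9/46, 11/46, 10/23, 11/23, 12/23, 31/46, 19/23, 22/23, 1]
j=0: u_0=11/180 ∈ [0, 9/46) → index 0
j=1: u_1=31/180 ∈ [0, 9/46) → index 0
j=2: u_2=17/60 ∈ [11/46, 10/23) → index 2
j=3: u_3=71/180 ∈ [11/46, 10/23) → index 2
j=4: u_4=91/180 ∈ [11/23, 12/23) → index 4
j=5: u_5=37/60 ∈ [12/23, 31/46) → index 5
j=6: u_6=131/180 ∈ [31/46, 19/23) → index 6
j=7: u_7=151/180 ∈ [19/23, 22/23) → index 7
j=8: u_8=19/20 ∈ [19/23, 22/23) → index 7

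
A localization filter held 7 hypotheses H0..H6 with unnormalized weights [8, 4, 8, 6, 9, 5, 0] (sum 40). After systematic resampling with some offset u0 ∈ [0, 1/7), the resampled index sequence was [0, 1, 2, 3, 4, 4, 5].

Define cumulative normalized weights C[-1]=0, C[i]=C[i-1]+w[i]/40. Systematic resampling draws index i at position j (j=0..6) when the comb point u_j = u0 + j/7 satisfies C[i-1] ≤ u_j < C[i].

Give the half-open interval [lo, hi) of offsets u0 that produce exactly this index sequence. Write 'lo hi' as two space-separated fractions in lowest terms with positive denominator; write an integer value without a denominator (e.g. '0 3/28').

11/140 1/7

C = [1/5, 3/10, 1/2, 13/20, 7/8, 1, 1]
j=0 picked index 0: u0 ∈ [0, 1/5)
j=1 picked index 1: u0 ∈ [2/35, 11/70)
j=2 picked index 2: u0 ∈ [1/70, 3/14)
j=3 picked index 3: u0 ∈ [1/14, 31/140)
j=4 picked index 4: u0 ∈ [11/140, 17/56)
j=5 picked index 4: u0 ∈ [-9/140, 9/56)
j=6 picked index 5: u0 ∈ [1/56, 1/7)
intersection: [11/140, 1/7)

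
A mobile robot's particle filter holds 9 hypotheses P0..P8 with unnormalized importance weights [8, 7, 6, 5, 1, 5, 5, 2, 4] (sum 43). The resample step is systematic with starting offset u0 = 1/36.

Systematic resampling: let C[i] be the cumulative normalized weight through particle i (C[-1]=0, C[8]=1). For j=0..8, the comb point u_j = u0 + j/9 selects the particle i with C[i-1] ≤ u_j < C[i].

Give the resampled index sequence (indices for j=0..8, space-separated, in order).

0 0 1 2 2 3 5 6 8

C = [8/43, 15/43, 21/43, 26/43, 27/43, 32/43, 37/43, 39/43, 1]
j=0: u_0=1/36 ∈ [0, 8/43) → index 0
j=1: u_1=5/36 ∈ [0, 8/43) → index 0
j=2: u_2=1/4 ∈ [8/43, 15/43) → index 1
j=3: u_3=13/36 ∈ [15/43, 21/43) → index 2
j=4: u_4=17/36 ∈ [15/43, 21/43) → index 2
j=5: u_5=7/12 ∈ [21/43, 26/43) → index 3
j=6: u_6=25/36 ∈ [27/43, 32/43) → index 5
j=7: u_7=29/36 ∈ [32/43, 37/43) → index 6
j=8: u_8=11/12 ∈ [39/43, 1) → index 8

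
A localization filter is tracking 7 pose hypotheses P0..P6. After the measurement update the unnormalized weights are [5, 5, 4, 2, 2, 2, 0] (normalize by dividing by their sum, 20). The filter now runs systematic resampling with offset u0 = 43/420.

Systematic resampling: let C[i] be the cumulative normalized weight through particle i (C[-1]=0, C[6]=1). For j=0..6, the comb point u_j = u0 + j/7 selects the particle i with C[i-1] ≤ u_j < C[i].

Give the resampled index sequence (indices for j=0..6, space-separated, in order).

0 0 1 2 2 4 5

C = [1/4, 1/2, 7/10, 4/5, 9/10, 1, 1]
j=0: u_0=43/420 ∈ [0, 1/4) → index 0
j=1: u_1=103/420 ∈ [0, 1/4) → index 0
j=2: u_2=163/420 ∈ [1/4, 1/2) → index 1
j=3: u_3=223/420 ∈ [1/2, 7/10) → index 2
j=4: u_4=283/420 ∈ [1/2, 7/10) → index 2
j=5: u_5=49/60 ∈ [4/5, 9/10) → index 4
j=6: u_6=403/420 ∈ [9/10, 1) → index 5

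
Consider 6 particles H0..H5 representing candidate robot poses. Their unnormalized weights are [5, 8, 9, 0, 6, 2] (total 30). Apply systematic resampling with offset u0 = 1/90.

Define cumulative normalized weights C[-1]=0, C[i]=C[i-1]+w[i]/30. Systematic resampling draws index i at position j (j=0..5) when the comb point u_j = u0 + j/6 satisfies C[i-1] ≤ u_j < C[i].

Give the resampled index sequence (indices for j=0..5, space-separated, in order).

0 1 1 2 2 4

C = [1/6, 13/30, 11/15, 11/15, 14/15, 1]
j=0: u_0=1/90 ∈ [0, 1/6) → index 0
j=1: u_1=8/45 ∈ [1/6, 13/30) → index 1
j=2: u_2=31/90 ∈ [1/6, 13/30) → index 1
j=3: u_3=23/45 ∈ [13/30, 11/15) → index 2
j=4: u_4=61/90 ∈ [13/30, 11/15) → index 2
j=5: u_5=38/45 ∈ [11/15, 14/15) → index 4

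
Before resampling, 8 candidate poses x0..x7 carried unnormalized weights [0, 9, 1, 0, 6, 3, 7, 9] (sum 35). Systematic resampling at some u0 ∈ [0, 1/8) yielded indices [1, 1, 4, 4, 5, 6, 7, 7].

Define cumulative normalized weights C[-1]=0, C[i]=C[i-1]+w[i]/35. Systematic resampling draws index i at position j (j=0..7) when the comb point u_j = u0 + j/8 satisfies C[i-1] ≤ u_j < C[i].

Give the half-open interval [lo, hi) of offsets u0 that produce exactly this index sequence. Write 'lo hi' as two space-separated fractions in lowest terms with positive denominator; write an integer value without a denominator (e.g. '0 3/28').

1/28 3/70

C = [0, 9/35, 2/7, 2/7, 16/35, 19/35, 26/35, 1]
j=0 picked index 1: u0 ∈ [0, 9/35)
j=1 picked index 1: u0 ∈ [-1/8, 37/280)
j=2 picked index 4: u0 ∈ [1/28, 29/140)
j=3 picked index 4: u0 ∈ [-5/56, 23/280)
j=4 picked index 5: u0 ∈ [-3/70, 3/70)
j=5 picked index 6: u0 ∈ [-23/280, 33/280)
j=6 picked index 7: u0 ∈ [-1/140, 1/4)
j=7 picked index 7: u0 ∈ [-37/280, 1/8)
intersection: [1/28, 3/70)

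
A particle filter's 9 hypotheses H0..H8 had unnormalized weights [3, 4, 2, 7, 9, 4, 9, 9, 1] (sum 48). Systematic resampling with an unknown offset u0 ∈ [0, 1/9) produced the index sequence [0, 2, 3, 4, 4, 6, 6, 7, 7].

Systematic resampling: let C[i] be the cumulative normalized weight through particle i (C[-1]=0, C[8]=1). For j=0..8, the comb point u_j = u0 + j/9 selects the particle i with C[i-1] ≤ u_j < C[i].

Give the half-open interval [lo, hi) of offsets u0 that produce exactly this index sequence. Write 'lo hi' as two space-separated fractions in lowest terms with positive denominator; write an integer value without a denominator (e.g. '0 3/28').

C = [1/16, 7/48, 3/16, 1/3, 25/48, 29/48, 19/24, 47/48, 1]
j=0 picked index 0: u0 ∈ [0, 1/16)
j=1 picked index 2: u0 ∈ [5/144, 11/144)
j=2 picked index 3: u0 ∈ [-5/144, 1/9)
j=3 picked index 4: u0 ∈ [0, 3/16)
j=4 picked index 4: u0 ∈ [-1/9, 11/144)
j=5 picked index 6: u0 ∈ [7/144, 17/72)
j=6 picked index 6: u0 ∈ [-1/16, 1/8)
j=7 picked index 7: u0 ∈ [1/72, 29/144)
j=8 picked index 7: u0 ∈ [-7/72, 13/144)
intersection: [7/144, 1/16)

7/144 1/16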